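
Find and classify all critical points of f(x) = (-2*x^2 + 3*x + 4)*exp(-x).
f'(x) = (2*x^2 - 7*x - 1)*exp(-x)

Solve f'(x) = 0:
  f'(x) = (2*x^2 - 7*x - 1)·exp(-x) and exp(-x) > 0 for every x, so f'(x) = 0 ⇔ 2*x^2 - 7*x - 1 = 0.
  2*x^2 - 7*x - 1 = 0 has no rational roots; quadratic formula: x = (7 ± √57)/4.
  ⇒ x = 7/4 - sqrt(57)/4 ≈ -0.1375, 7/4 + sqrt(57)/4 ≈ 3.6375

f''(x) = (-2*x^2 + 11*x - 6)*exp(-x)
Second-derivative test at each critical point:
  f''(-0.1375) = -8.6623 < 0 → local maximum
  f''(3.6375) = 0.1987 > 0 → local minimum

Critical points: x = 7/4 - sqrt(57)/4 ≈ -0.1375 (local maximum); x = 7/4 + sqrt(57)/4 ≈ 3.6375 (local minimum)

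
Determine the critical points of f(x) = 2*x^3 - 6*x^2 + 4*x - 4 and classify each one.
f'(x) = 6*x^2 - 12*x + 4

Solve f'(x) = 0:
  Factor: 6*x^2 - 12*x + 4 = 2*(3*x^2 - 6*x + 2); 3*x^2 - 6*x + 2 = 0 has no rational roots; quadratic formula: x = (6 ± √12)/6.
  ⇒ x = 1 - sqrt(3)/3 ≈ 0.4226, sqrt(3)/3 + 1 ≈ 1.5774

f''(x) = 12*x - 12
Second-derivative test at each critical point:
  f''(0.4226) = -6.9282 < 0 → local maximum
  f''(1.5774) = 6.9282 > 0 → local minimum

Critical points: x = 1 - sqrt(3)/3 ≈ 0.4226 (local maximum); x = sqrt(3)/3 + 1 ≈ 1.5774 (local minimum)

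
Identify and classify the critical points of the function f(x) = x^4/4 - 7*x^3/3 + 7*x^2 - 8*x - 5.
f'(x) = x^3 - 7*x^2 + 14*x - 8

Solve f'(x) = 0:
  Factor: x^3 - 7*x^2 + 14*x - 8 = (x - 4)*(x - 2)*(x - 1) = 0.
  ⇒ x = 1, 2, 4

f''(x) = 3*x^2 - 14*x + 14
Second-derivative test at each critical point:
  f''(1) = 3 > 0 → local minimum
  f''(2) = -2 < 0 → local maximum
  f''(4) = 6 > 0 → local minimum

Critical points: x = 1 (local minimum); x = 2 (local maximum); x = 4 (local minimum)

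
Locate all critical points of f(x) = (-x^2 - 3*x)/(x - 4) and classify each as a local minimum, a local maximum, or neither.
f'(x) = (-x^2 + 8*x + 12)/(x^2 - 8*x + 16)

Solve f'(x) = 0:
  f'(x) = -(x^2 - 8*x - 12)/(x - 4)^2; the denominator is positive wherever f is defined, so f'(x) = 0 ⇔ -x^2 + 8*x + 12 = 0.
  x^2 - 8*x - 12 = 0 has no rational roots; quadratic formula: x = (8 ± √112)/2.
  ⇒ x = 4 - 2*sqrt(7) ≈ -1.2915, 4 + 2*sqrt(7) ≈ 9.2915

f''(x) = -56/(x^3 - 12*x^2 + 48*x - 64)
Second-derivative test at each critical point:
  f''(-1.2915) = 0.3780 > 0 → local minimum
  f''(9.2915) = -0.3780 < 0 → local maximum

Critical points: x = 4 - 2*sqrt(7) ≈ -1.2915 (local minimum); x = 4 + 2*sqrt(7) ≈ 9.2915 (local maximum)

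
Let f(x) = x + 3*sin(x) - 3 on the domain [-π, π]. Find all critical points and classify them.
f'(x) = 3*cos(x) + 1

Solve f'(x) = 0 on [-π, π]:
  f'(x) = 0 ⇔ cos(x) = -1/3, i.e. x = ±arccos(-1/3) + 2nπ; keep the solutions lying in [-π, π].
  ⇒ x = -acos(-1/3) ≈ -1.9106, acos(-1/3) ≈ 1.9106

f''(x) = -3*sin(x)
Second-derivative test at each critical point:
  f''(-1.9106) = 2.8284 > 0 → local minimum
  f''(1.9106) = -2.8284 < 0 → local maximum

Critical points: x = -acos(-1/3) ≈ -1.9106 (local minimum); x = acos(-1/3) ≈ 1.9106 (local maximum)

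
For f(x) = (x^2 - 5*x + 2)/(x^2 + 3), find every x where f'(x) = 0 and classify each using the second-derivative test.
f'(x) = (5*x^2 + 2*x - 15)/(x^4 + 6*x^2 + 9)

Solve f'(x) = 0:
  f'(x) = (5*x^2 + 2*x - 15)/(x^2 + 3)^2; the denominator is positive wherever f is defined, so f'(x) = 0 ⇔ 5*x^2 + 2*x - 15 = 0.
  5*x^2 + 2*x - 15 = 0 has no rational roots; quadratic formula: x = (-2 ± √304)/10.
  ⇒ x = -2*sqrt(19)/5 - 1/5 ≈ -1.9436, -1/5 + 2*sqrt(19)/5 ≈ 1.5436

f''(x) = 2*(-5*x^3 - 3*x^2 + 45*x + 3)/(x^6 + 9*x^4 + 27*x^2 + 27)
Second-derivative test at each critical point:
  f''(-1.9436) = -0.3796 < 0 → local maximum
  f''(1.5436) = 0.6018 > 0 → local minimum

Critical points: x = -2*sqrt(19)/5 - 1/5 ≈ -1.9436 (local maximum); x = -1/5 + 2*sqrt(19)/5 ≈ 1.5436 (local minimum)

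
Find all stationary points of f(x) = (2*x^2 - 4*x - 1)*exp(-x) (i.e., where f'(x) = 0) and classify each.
f'(x) = (-2*x^2 + 8*x - 3)*exp(-x)

Solve f'(x) = 0:
  f'(x) = (-2*x^2 + 8*x - 3)·exp(-x) and exp(-x) > 0 for every x, so f'(x) = 0 ⇔ -2*x^2 + 8*x - 3 = 0.
  2*x^2 - 8*x + 3 = 0 has no rational roots; quadratic formula: x = (8 ± √40)/4.
  ⇒ x = 2 - sqrt(10)/2 ≈ 0.4189, sqrt(10)/2 + 2 ≈ 3.5811

f''(x) = (2*x^2 - 12*x + 11)*exp(-x)
Second-derivative test at each critical point:
  f''(0.4189) = 4.1603 > 0 → local minimum
  f''(3.5811) = -0.1761 < 0 → local maximum

Critical points: x = 2 - sqrt(10)/2 ≈ 0.4189 (local minimum); x = sqrt(10)/2 + 2 ≈ 3.5811 (local maximum)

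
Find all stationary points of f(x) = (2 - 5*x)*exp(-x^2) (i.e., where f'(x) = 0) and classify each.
f'(x) = (2*x*(5*x - 2) - 5)*exp(-x^2)

Solve f'(x) = 0:
  f'(x) = (10*x^2 - 4*x - 5)·exp(-x^2) and exp(-x^2) > 0 for every x, so f'(x) = 0 ⇔ 10*x^2 - 4*x - 5 = 0.
  10*x^2 - 4*x - 5 = 0 has no rational roots; quadratic formula: x = (4 ± √216)/20.
  ⇒ x = 1/5 - 3*sqrt(6)/10 ≈ -0.5348, 1/5 + 3*sqrt(6)/10 ≈ 0.9348

f''(x) = 2*(2*x^2*(2 - 5*x) + 15*x - 2)*exp(-x^2)
Second-derivative test at each critical point:
  f''(-0.5348) = -11.0406 < 0 → local maximum
  f''(0.9348) = 6.1331 > 0 → local minimum

Critical points: x = 1/5 - 3*sqrt(6)/10 ≈ -0.5348 (local maximum); x = 1/5 + 3*sqrt(6)/10 ≈ 0.9348 (local minimum)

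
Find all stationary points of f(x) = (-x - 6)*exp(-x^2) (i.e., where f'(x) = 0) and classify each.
f'(x) = (2*x*(x + 6) - 1)*exp(-x^2)

Solve f'(x) = 0:
  f'(x) = (2*x^2 + 12*x - 1)·exp(-x^2) and exp(-x^2) > 0 for every x, so f'(x) = 0 ⇔ 2*x^2 + 12*x - 1 = 0.
  2*x^2 + 12*x - 1 = 0 has no rational roots; quadratic formula: x = (-12 ± √152)/4.
  ⇒ x = -sqrt(38)/2 - 3 ≈ -6.0822, -3 + sqrt(38)/2 ≈ 0.0822

f''(x) = 2*(-2*x^2*(x + 6) + 3*x + 6)*exp(-x^2)
Second-derivative test at each critical point:
  f''(-6.0822) = -1.059e-15 < 0 → local maximum
  f''(0.0822) = 12.2458 > 0 → local minimum

Critical points: x = -sqrt(38)/2 - 3 ≈ -6.0822 (local maximum); x = -3 + sqrt(38)/2 ≈ 0.0822 (local minimum)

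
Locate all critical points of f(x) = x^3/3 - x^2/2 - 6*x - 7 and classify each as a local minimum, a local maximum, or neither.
f'(x) = x^2 - x - 6

Solve f'(x) = 0:
  Factor: x^2 - x - 6 = (x - 3)*(x + 2) = 0.
  ⇒ x = -2, 3

f''(x) = 2*x - 1
Second-derivative test at each critical point:
  f''(-2) = -5 < 0 → local maximum
  f''(3) = 5 > 0 → local minimum

Critical points: x = -2 (local maximum); x = 3 (local minimum)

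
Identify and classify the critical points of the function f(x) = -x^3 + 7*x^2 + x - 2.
f'(x) = -3*x^2 + 14*x + 1

Solve f'(x) = 0:
  3*x^2 - 14*x - 1 = 0 has no rational roots; quadratic formula: x = (14 ± √208)/6.
  ⇒ x = 7/3 - 2*sqrt(13)/3 ≈ -0.0704, 7/3 + 2*sqrt(13)/3 ≈ 4.7370

f''(x) = 14 - 6*x
Second-derivative test at each critical point:
  f''(-0.0704) = 14.4222 > 0 → local minimum
  f''(4.7370) = -14.4222 < 0 → local maximum

Critical points: x = 7/3 - 2*sqrt(13)/3 ≈ -0.0704 (local minimum); x = 7/3 + 2*sqrt(13)/3 ≈ 4.7370 (local maximum)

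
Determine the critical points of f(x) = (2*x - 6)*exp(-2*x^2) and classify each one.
f'(x) = 2*(-4*x*(x - 3) + 1)*exp(-2*x^2)

Solve f'(x) = 0:
  f'(x) = (-8*x^2 + 24*x + 2)·exp(-2*x^2) and exp(-2*x^2) > 0 for every x, so f'(x) = 0 ⇔ -8*x^2 + 24*x + 2 = 0.
  Factor: -8*x^2 + 24*x + 2 = -2*(4*x^2 - 12*x - 1); 4*x^2 - 12*x - 1 = 0 has no rational roots; quadratic formula: x = (12 ± √160)/8.
  ⇒ x = 3/2 - sqrt(10)/2 ≈ -0.0811, 3/2 + sqrt(10)/2 ≈ 3.0811

f''(x) = 8*(4*x^2*(x - 3) - 3*x + 3)*exp(-2*x^2)
Second-derivative test at each critical point:
  f''(-0.0811) = 24.9673 > 0 → local minimum
  f''(3.0811) = -1.436e-07 < 0 → local maximum

Critical points: x = 3/2 - sqrt(10)/2 ≈ -0.0811 (local minimum); x = 3/2 + sqrt(10)/2 ≈ 3.0811 (local maximum)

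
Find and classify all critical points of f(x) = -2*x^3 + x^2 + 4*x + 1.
f'(x) = -6*x^2 + 2*x + 4

Solve f'(x) = 0:
  Factor: -6*x^2 + 2*x + 4 = -2*(x - 1)*(3*x + 2) = 0.
  ⇒ x = -2/3, 1

f''(x) = 2 - 12*x
Second-derivative test at each critical point:
  f''(-2/3) = 10 > 0 → local minimum
  f''(1) = -10 < 0 → local maximum

Critical points: x = -2/3 (local minimum); x = 1 (local maximum)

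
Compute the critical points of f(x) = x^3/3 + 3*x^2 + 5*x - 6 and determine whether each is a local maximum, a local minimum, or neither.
f'(x) = x^2 + 6*x + 5

Solve f'(x) = 0:
  Factor: x^2 + 6*x + 5 = (x + 1)*(x + 5) = 0.
  ⇒ x = -5, -1

f''(x) = 2*x + 6
Second-derivative test at each critical point:
  f''(-5) = -4 < 0 → local maximum
  f''(-1) = 4 > 0 → local minimum

Critical points: x = -5 (local maximum); x = -1 (local minimum)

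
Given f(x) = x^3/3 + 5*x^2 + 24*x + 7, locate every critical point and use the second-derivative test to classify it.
f'(x) = x^2 + 10*x + 24

Solve f'(x) = 0:
  Factor: x^2 + 10*x + 24 = (x + 4)*(x + 6) = 0.
  ⇒ x = -6, -4

f''(x) = 2*x + 10
Second-derivative test at each critical point:
  f''(-6) = -2 < 0 → local maximum
  f''(-4) = 2 > 0 → local minimum

Critical points: x = -6 (local maximum); x = -4 (local minimum)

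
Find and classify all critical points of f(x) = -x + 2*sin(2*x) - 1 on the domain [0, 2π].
f'(x) = 4*cos(2*x) - 1

Solve f'(x) = 0 on [0, 2π]:
  f'(x) = 0 ⇔ cos(2*x) = 1/4, i.e. 2*x = ±arccos(1/4) + 2nπ; keep the solutions lying in [0, 2π].
  ⇒ x = acos(1/4)/2 ≈ 0.6591, pi - acos(1/4)/2 ≈ 2.4825, acos(1/4)/2 + pi ≈ 3.8007, -acos(1/4)/2 + 2*pi ≈ 5.6241

f''(x) = -8*sin(2*x)
Second-derivative test at each critical point:
  f''(0.6591) = -7.7460 < 0 → local maximum
  f''(2.4825) = 7.7460 > 0 → local minimum
  f''(3.8007) = -7.7460 < 0 → local maximum
  f''(5.6241) = 7.7460 > 0 → local minimum

Critical points: x = acos(1/4)/2 ≈ 0.6591 (local maximum); x = pi - acos(1/4)/2 ≈ 2.4825 (local minimum); x = acos(1/4)/2 + pi ≈ 3.8007 (local maximum); x = -acos(1/4)/2 + 2*pi ≈ 5.6241 (local minimum)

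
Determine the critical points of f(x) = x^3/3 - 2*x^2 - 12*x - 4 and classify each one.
f'(x) = x^2 - 4*x - 12

Solve f'(x) = 0:
  Factor: x^2 - 4*x - 12 = (x - 6)*(x + 2) = 0.
  ⇒ x = -2, 6

f''(x) = 2*x - 4
Second-derivative test at each critical point:
  f''(-2) = -8 < 0 → local maximum
  f''(6) = 8 > 0 → local minimum

Critical points: x = -2 (local maximum); x = 6 (local minimum)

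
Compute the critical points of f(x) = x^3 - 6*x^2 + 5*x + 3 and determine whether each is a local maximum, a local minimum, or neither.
f'(x) = 3*x^2 - 12*x + 5

Solve f'(x) = 0:
  3*x^2 - 12*x + 5 = 0 has no rational roots; quadratic formula: x = (12 ± √84)/6.
  ⇒ x = 2 - sqrt(21)/3 ≈ 0.4725, sqrt(21)/3 + 2 ≈ 3.5275

f''(x) = 6*x - 12
Second-derivative test at each critical point:
  f''(0.4725) = -9.1652 < 0 → local maximum
  f''(3.5275) = 9.1652 > 0 → local minimum

Critical points: x = 2 - sqrt(21)/3 ≈ 0.4725 (local maximum); x = sqrt(21)/3 + 2 ≈ 3.5275 (local minimum)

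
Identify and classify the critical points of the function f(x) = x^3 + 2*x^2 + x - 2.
f'(x) = 3*x^2 + 4*x + 1

Solve f'(x) = 0:
  Factor: 3*x^2 + 4*x + 1 = (x + 1)*(3*x + 1) = 0.
  ⇒ x = -1, -1/3

f''(x) = 6*x + 4
Second-derivative test at each critical point:
  f''(-1) = -2 < 0 → local maximum
  f''(-1/3) = 2 > 0 → local minimum

Critical points: x = -1 (local maximum); x = -1/3 (local minimum)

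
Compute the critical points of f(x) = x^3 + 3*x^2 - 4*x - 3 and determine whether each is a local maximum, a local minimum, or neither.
f'(x) = 3*x^2 + 6*x - 4

Solve f'(x) = 0:
  3*x^2 + 6*x - 4 = 0 has no rational roots; quadratic formula: x = (-6 ± √84)/6.
  ⇒ x = -sqrt(21)/3 - 1 ≈ -2.5275, -1 + sqrt(21)/3 ≈ 0.5275

f''(x) = 6*x + 6
Second-derivative test at each critical point:
  f''(-2.5275) = -9.1652 < 0 → local maximum
  f''(0.5275) = 9.1652 > 0 → local minimum

Critical points: x = -sqrt(21)/3 - 1 ≈ -2.5275 (local maximum); x = -1 + sqrt(21)/3 ≈ 0.5275 (local minimum)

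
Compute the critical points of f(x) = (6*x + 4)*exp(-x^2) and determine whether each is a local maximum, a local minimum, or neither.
f'(x) = 2*(-2*x*(3*x + 2) + 3)*exp(-x^2)

Solve f'(x) = 0:
  f'(x) = (-12*x^2 - 8*x + 6)·exp(-x^2) and exp(-x^2) > 0 for every x, so f'(x) = 0 ⇔ -12*x^2 - 8*x + 6 = 0.
  Factor: -12*x^2 - 8*x + 6 = -2*(6*x^2 + 4*x - 3); 6*x^2 + 4*x - 3 = 0 has no rational roots; quadratic formula: x = (-4 ± √88)/12.
  ⇒ x = -sqrt(22)/6 - 1/3 ≈ -1.1151, -1/3 + sqrt(22)/6 ≈ 0.4484

f''(x) = 4*(2*x^2*(3*x + 2) - 9*x - 2)*exp(-x^2)
Second-derivative test at each critical point:
  f''(-1.1151) = 5.4110 > 0 → local minimum
  f''(0.4484) = -15.3444 < 0 → local maximum

Critical points: x = -sqrt(22)/6 - 1/3 ≈ -1.1151 (local minimum); x = -1/3 + sqrt(22)/6 ≈ 0.4484 (local maximum)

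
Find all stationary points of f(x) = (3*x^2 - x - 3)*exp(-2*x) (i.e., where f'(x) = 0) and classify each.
f'(x) = (-6*x^2 + 8*x + 5)*exp(-2*x)

Solve f'(x) = 0:
  f'(x) = (-6*x^2 + 8*x + 5)·exp(-2*x) and exp(-2*x) > 0 for every x, so f'(x) = 0 ⇔ -6*x^2 + 8*x + 5 = 0.
  6*x^2 - 8*x - 5 = 0 has no rational roots; quadratic formula: x = (8 ± √184)/12.
  ⇒ x = 2/3 - sqrt(46)/6 ≈ -0.4637, 2/3 + sqrt(46)/6 ≈ 1.7971

f''(x) = 2*(6*x^2 - 14*x - 1)*exp(-2*x)
Second-derivative test at each critical point:
  f''(-0.4637) = 34.2920 > 0 → local minimum
  f''(1.7971) = -0.3728 < 0 → local maximum

Critical points: x = 2/3 - sqrt(46)/6 ≈ -0.4637 (local minimum); x = 2/3 + sqrt(46)/6 ≈ 1.7971 (local maximum)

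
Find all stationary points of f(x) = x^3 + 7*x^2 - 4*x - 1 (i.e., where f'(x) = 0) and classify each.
f'(x) = 3*x^2 + 14*x - 4

Solve f'(x) = 0:
  3*x^2 + 14*x - 4 = 0 has no rational roots; quadratic formula: x = (-14 ± √244)/6.
  ⇒ x = -sqrt(61)/3 - 7/3 ≈ -4.9367, -7/3 + sqrt(61)/3 ≈ 0.2701

f''(x) = 6*x + 14
Second-derivative test at each critical point:
  f''(-4.9367) = -15.6205 < 0 → local maximum
  f''(0.2701) = 15.6205 > 0 → local minimum

Critical points: x = -sqrt(61)/3 - 7/3 ≈ -4.9367 (local maximum); x = -7/3 + sqrt(61)/3 ≈ 0.2701 (local minimum)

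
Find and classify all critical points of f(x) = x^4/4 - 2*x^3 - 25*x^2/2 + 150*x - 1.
f'(x) = x^3 - 6*x^2 - 25*x + 150

Solve f'(x) = 0:
  Factor: x^3 - 6*x^2 - 25*x + 150 = (x - 6)*(x - 5)*(x + 5) = 0.
  ⇒ x = -5, 5, 6

f''(x) = 3*x^2 - 12*x - 25
Second-derivative test at each critical point:
  f''(-5) = 110 > 0 → local minimum
  f''(5) = -10 < 0 → local maximum
  f''(6) = 11 > 0 → local minimum

Critical points: x = -5 (local minimum); x = 5 (local maximum); x = 6 (local minimum)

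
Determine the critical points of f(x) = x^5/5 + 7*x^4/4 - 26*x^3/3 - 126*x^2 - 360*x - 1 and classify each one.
f'(x) = x^4 + 7*x^3 - 26*x^2 - 252*x - 360

Solve f'(x) = 0:
  Factor: x^4 + 7*x^3 - 26*x^2 - 252*x - 360 = (x - 6)*(x + 2)*(x + 5)*(x + 6) = 0.
  ⇒ x = -6, -5, -2, 6

f''(x) = 4*x^3 + 21*x^2 - 52*x - 252
Second-derivative test at each critical point:
  f''(-6) = -48 < 0 → local maximum
  f''(-5) = 33 > 0 → local minimum
  f''(-2) = -96 < 0 → local maximum
  f''(6) = 1056 > 0 → local minimum

Critical points: x = -6 (local maximum); x = -5 (local minimum); x = -2 (local maximum); x = 6 (local minimum)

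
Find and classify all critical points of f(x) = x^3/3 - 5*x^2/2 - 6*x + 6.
f'(x) = x^2 - 5*x - 6

Solve f'(x) = 0:
  Factor: x^2 - 5*x - 6 = (x - 6)*(x + 1) = 0.
  ⇒ x = -1, 6

f''(x) = 2*x - 5
Second-derivative test at each critical point:
  f''(-1) = -7 < 0 → local maximum
  f''(6) = 7 > 0 → local minimum

Critical points: x = -1 (local maximum); x = 6 (local minimum)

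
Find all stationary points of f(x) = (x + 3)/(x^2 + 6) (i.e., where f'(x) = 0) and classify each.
f'(x) = (x^2 - 2*x*(x + 3) + 6)/(x^2 + 6)^2

Solve f'(x) = 0:
  f'(x) = -(x^2 + 6*x - 6)/(x^2 + 6)^2; the denominator is positive wherever f is defined, so f'(x) = 0 ⇔ -x^2 - 6*x + 6 = 0.
  x^2 + 6*x - 6 = 0 has no rational roots; quadratic formula: x = (-6 ± √60)/2.
  ⇒ x = -sqrt(15) - 3 ≈ -6.8730, -3 + sqrt(15) ≈ 0.8730

f''(x) = 2*(4*x^2*(x + 3) - 3*(x + 1)*(x^2 + 6))/(x^2 + 6)^3
Second-derivative test at each critical point:
  f''(-6.8730) = 0.0027 > 0 → local minimum
  f''(0.8730) = -0.1694 < 0 → local maximum

Critical points: x = -sqrt(15) - 3 ≈ -6.8730 (local minimum); x = -3 + sqrt(15) ≈ 0.8730 (local maximum)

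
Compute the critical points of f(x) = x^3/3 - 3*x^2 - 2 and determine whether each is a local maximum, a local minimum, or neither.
f'(x) = x*(x - 6)

Solve f'(x) = 0:
  Factor: x^2 - 6*x = x*(x - 6) = 0.
  ⇒ x = 0, 6

f''(x) = 2*x - 6
Second-derivative test at each critical point:
  f''(0) = -6 < 0 → local maximum
  f''(6) = 6 > 0 → local minimum

Critical points: x = 0 (local maximum); x = 6 (local minimum)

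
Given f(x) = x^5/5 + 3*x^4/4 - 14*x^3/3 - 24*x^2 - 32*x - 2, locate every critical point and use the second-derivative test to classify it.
f'(x) = x^4 + 3*x^3 - 14*x^2 - 48*x - 32

Solve f'(x) = 0:
  Factor: x^4 + 3*x^3 - 14*x^2 - 48*x - 32 = (x - 4)*(x + 1)*(x + 2)*(x + 4) = 0.
  ⇒ x = -4, -2, -1, 4

f''(x) = 4*x^3 + 9*x^2 - 28*x - 48
Second-derivative test at each critical point:
  f''(-4) = -48 < 0 → local maximum
  f''(-2) = 12 > 0 → local minimum
  f''(-1) = -15 < 0 → local maximum
  f''(4) = 240 > 0 → local minimum

Critical points: x = -4 (local maximum); x = -2 (local minimum); x = -1 (local maximum); x = 4 (local minimum)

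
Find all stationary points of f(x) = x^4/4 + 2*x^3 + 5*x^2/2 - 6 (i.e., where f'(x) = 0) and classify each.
f'(x) = x*(x^2 + 6*x + 5)

Solve f'(x) = 0:
  Factor: x^3 + 6*x^2 + 5*x = x*(x + 1)*(x + 5) = 0.
  ⇒ x = -5, -1, 0

f''(x) = 3*x^2 + 12*x + 5
Second-derivative test at each critical point:
  f''(-5) = 20 > 0 → local minimum
  f''(-1) = -4 < 0 → local maximum
  f''(0) = 5 > 0 → local minimum

Critical points: x = -5 (local minimum); x = -1 (local maximum); x = 0 (local minimum)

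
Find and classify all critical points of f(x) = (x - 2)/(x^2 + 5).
f'(x) = (x^2 - 2*x*(x - 2) + 5)/(x^2 + 5)^2

Solve f'(x) = 0:
  f'(x) = -(x - 5)*(x + 1)/(x^2 + 5)^2; the denominator is positive wherever f is defined, so f'(x) = 0 ⇔ -x^2 + 4*x + 5 = 0.
  Factor: -x^2 + 4*x + 5 = -(x - 5)*(x + 1) = 0.
  ⇒ x = -1, 5

f''(x) = 2*(4*x^2*(x - 2) + (2 - 3*x)*(x^2 + 5))/(x^2 + 5)^3
Second-derivative test at each critical point:
  f''(-1) = 1/6 > 0 → local minimum
  f''(5) = -1/150 < 0 → local maximum

Critical points: x = -1 (local minimum); x = 5 (local maximum)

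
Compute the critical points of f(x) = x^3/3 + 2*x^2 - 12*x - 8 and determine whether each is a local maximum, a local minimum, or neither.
f'(x) = x^2 + 4*x - 12

Solve f'(x) = 0:
  Factor: x^2 + 4*x - 12 = (x - 2)*(x + 6) = 0.
  ⇒ x = -6, 2

f''(x) = 2*x + 4
Second-derivative test at each critical point:
  f''(-6) = -8 < 0 → local maximum
  f''(2) = 8 > 0 → local minimum

Critical points: x = -6 (local maximum); x = 2 (local minimum)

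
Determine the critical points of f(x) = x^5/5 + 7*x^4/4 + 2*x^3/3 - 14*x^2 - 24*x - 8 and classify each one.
f'(x) = x^4 + 7*x^3 + 2*x^2 - 28*x - 24

Solve f'(x) = 0:
  Factor: x^4 + 7*x^3 + 2*x^2 - 28*x - 24 = (x - 2)*(x + 1)*(x + 2)*(x + 6) = 0.
  ⇒ x = -6, -2, -1, 2

f''(x) = 4*x^3 + 21*x^2 + 4*x - 28
Second-derivative test at each critical point:
  f''(-6) = -160 < 0 → local maximum
  f''(-2) = 16 > 0 → local minimum
  f''(-1) = -15 < 0 → local maximum
  f''(2) = 96 > 0 → local minimum

Critical points: x = -6 (local maximum); x = -2 (local minimum); x = -1 (local maximum); x = 2 (local minimum)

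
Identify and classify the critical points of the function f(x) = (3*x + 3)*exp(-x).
f'(x) = -3*x*exp(-x)

Solve f'(x) = 0:
  f'(x) = (-3*x)·exp(-x) and exp(-x) > 0 for every x, so f'(x) = 0 ⇔ -3*x = 0.
  -3*x = 0.
  ⇒ x = 0

f''(x) = 3*(x - 1)*exp(-x)
Second-derivative test at each critical point:
  f''(0) = -3 < 0 → local maximum

Critical points: x = 0 (local maximum)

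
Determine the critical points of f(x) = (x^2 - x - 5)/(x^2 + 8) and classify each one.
f'(x) = (x^2 + 26*x - 8)/(x^4 + 16*x^2 + 64)

Solve f'(x) = 0:
  f'(x) = (x^2 + 26*x - 8)/(x^2 + 8)^2; the denominator is positive wherever f is defined, so f'(x) = 0 ⇔ x^2 + 26*x - 8 = 0.
  x^2 + 26*x - 8 = 0 has no rational roots; quadratic formula: x = (-26 ± √708)/2.
  ⇒ x = -sqrt(177) - 13 ≈ -26.3041, -13 + sqrt(177) ≈ 0.3041

f''(x) = 2*(-x^3 - 39*x^2 + 24*x + 104)/(x^6 + 24*x^4 + 192*x^2 + 512)
Second-derivative test at each critical point:
  f''(-26.3041) = -5.432e-05 < 0 → local maximum
  f''(0.3041) = 0.4063 > 0 → local minimum

Critical points: x = -sqrt(177) - 13 ≈ -26.3041 (local maximum); x = -13 + sqrt(177) ≈ 0.3041 (local minimum)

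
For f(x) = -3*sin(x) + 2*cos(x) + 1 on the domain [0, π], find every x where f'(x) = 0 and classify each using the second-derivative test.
f'(x) = -2*sin(x) - 3*cos(x)

Solve f'(x) = 0 on [0, π]:
  f'(x) = 0 ⇔ -3*cos(x) = 2*sin(x) ⇔ tan(x) = -3/2, i.e. x = arctan(-3/2) + nπ; keep the solutions lying in [0, π].
  ⇒ x = pi - atan(3/2) ≈ 2.1588

f''(x) = 3*sin(x) - 2*cos(x)
Second-derivative test at each critical point:
  f''(2.1588) = 3.6056 > 0 → local minimum

Critical points: x = pi - atan(3/2) ≈ 2.1588 (local minimum)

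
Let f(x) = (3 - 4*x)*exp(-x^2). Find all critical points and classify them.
f'(x) = 2*(x*(4*x - 3) - 2)*exp(-x^2)

Solve f'(x) = 0:
  f'(x) = (8*x^2 - 6*x - 4)·exp(-x^2) and exp(-x^2) > 0 for every x, so f'(x) = 0 ⇔ 8*x^2 - 6*x - 4 = 0.
  Factor: 8*x^2 - 6*x - 4 = 2*(4*x^2 - 3*x - 2); 4*x^2 - 3*x - 2 = 0 has no rational roots; quadratic formula: x = (3 ± √41)/8.
  ⇒ x = 3/8 - sqrt(41)/8 ≈ -0.4254, 3/8 + sqrt(41)/8 ≈ 1.1754

f''(x) = 2*(2*x^2*(3 - 4*x) + 12*x - 3)*exp(-x^2)
Second-derivative test at each critical point:
  f''(-0.4254) = -10.6864 < 0 → local maximum
  f''(1.1754) = 3.2168 > 0 → local minimum

Critical points: x = 3/8 - sqrt(41)/8 ≈ -0.4254 (local maximum); x = 3/8 + sqrt(41)/8 ≈ 1.1754 (local minimum)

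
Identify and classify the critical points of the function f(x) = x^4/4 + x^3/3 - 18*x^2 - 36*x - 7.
f'(x) = x^3 + x^2 - 36*x - 36

Solve f'(x) = 0:
  Factor: x^3 + x^2 - 36*x - 36 = (x - 6)*(x + 1)*(x + 6) = 0.
  ⇒ x = -6, -1, 6

f''(x) = 3*x^2 + 2*x - 36
Second-derivative test at each critical point:
  f''(-6) = 60 > 0 → local minimum
  f''(-1) = -35 < 0 → local maximum
  f''(6) = 84 > 0 → local minimum

Critical points: x = -6 (local minimum); x = -1 (local maximum); x = 6 (local minimum)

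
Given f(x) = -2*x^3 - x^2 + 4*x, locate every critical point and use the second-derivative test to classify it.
f'(x) = -6*x^2 - 2*x + 4

Solve f'(x) = 0:
  Factor: -6*x^2 - 2*x + 4 = -2*(x + 1)*(3*x - 2) = 0.
  ⇒ x = -1, 2/3

f''(x) = -12*x - 2
Second-derivative test at each critical point:
  f''(-1) = 10 > 0 → local minimum
  f''(2/3) = -10 < 0 → local maximum

Critical points: x = -1 (local minimum); x = 2/3 (local maximum)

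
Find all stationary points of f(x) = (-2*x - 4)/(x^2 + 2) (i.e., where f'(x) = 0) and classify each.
f'(x) = 2*(-x^2 + 2*x*(x + 2) - 2)/(x^2 + 2)^2

Solve f'(x) = 0:
  f'(x) = 2*(x^2 + 4*x - 2)/(x^2 + 2)^2; the denominator is positive wherever f is defined, so f'(x) = 0 ⇔ 2*x^2 + 8*x - 4 = 0.
  Factor: 2*x^2 + 8*x - 4 = 2*(x^2 + 4*x - 2); x^2 + 4*x - 2 = 0 has no rational roots; quadratic formula: x = (-4 ± √24)/2.
  ⇒ x = -sqrt(6) - 2 ≈ -4.4495, -2 + sqrt(6) ≈ 0.4495

f''(x) = 4*(-4*x^2*(x + 2) + (3*x + 2)*(x^2 + 2))/(x^2 + 2)^3
Second-derivative test at each critical point:
  f''(-4.4495) = -0.0206 < 0 → local maximum
  f''(0.4495) = 2.0206 > 0 → local minimum

Critical points: x = -sqrt(6) - 2 ≈ -4.4495 (local maximum); x = -2 + sqrt(6) ≈ 0.4495 (local minimum)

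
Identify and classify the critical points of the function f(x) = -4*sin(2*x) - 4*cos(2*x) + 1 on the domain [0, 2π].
f'(x) = -8*sqrt(2)*cos(2*x + pi/4)

Solve f'(x) = 0 on [0, 2π]:
  f'(x) = 0 ⇔ -4*cos(2*x) = -4*sin(2*x) ⇔ tan(2*x) = 1, i.e. 2*x = arctan(1) + nπ; keep the solutions lying in [0, 2π].
  ⇒ x = pi/8 ≈ 0.3927, 5*pi/8 ≈ 1.9635, 9*pi/8 ≈ 3.5343, 13*pi/8 ≈ 5.1051

f''(x) = 16*sqrt(2)*sin(2*x + pi/4)
Second-derivative test at each critical point:
  f''(0.3927) = 22.6274 > 0 → local minimum
  f''(1.9635) = -22.6274 < 0 → local maximum
  f''(3.5343) = 22.6274 > 0 → local minimum
  f''(5.1051) = -22.6274 < 0 → local maximum

Critical points: x = pi/8 ≈ 0.3927 (local minimum); x = 5*pi/8 ≈ 1.9635 (local maximum); x = 9*pi/8 ≈ 3.5343 (local minimum); x = 13*pi/8 ≈ 5.1051 (local maximum)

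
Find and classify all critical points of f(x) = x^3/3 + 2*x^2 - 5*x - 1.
f'(x) = x^2 + 4*x - 5

Solve f'(x) = 0:
  Factor: x^2 + 4*x - 5 = (x - 1)*(x + 5) = 0.
  ⇒ x = -5, 1

f''(x) = 2*x + 4
Second-derivative test at each critical point:
  f''(-5) = -6 < 0 → local maximum
  f''(1) = 6 > 0 → local minimum

Critical points: x = -5 (local maximum); x = 1 (local minimum)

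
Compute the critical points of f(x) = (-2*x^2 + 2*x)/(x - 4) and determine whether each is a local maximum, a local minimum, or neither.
f'(x) = 2*(-x^2 + 8*x - 4)/(x^2 - 8*x + 16)

Solve f'(x) = 0:
  f'(x) = -2*(x^2 - 8*x + 4)/(x - 4)^2; the denominator is positive wherever f is defined, so f'(x) = 0 ⇔ -2*x^2 + 16*x - 8 = 0.
  Factor: -2*x^2 + 16*x - 8 = -2*(x^2 - 8*x + 4); x^2 - 8*x + 4 = 0 has no rational roots; quadratic formula: x = (8 ± √48)/2.
  ⇒ x = 4 - 2*sqrt(3) ≈ 0.5359, 2*sqrt(3) + 4 ≈ 7.4641

f''(x) = -48/(x^3 - 12*x^2 + 48*x - 64)
Second-derivative test at each critical point:
  f''(0.5359) = 1.1547 > 0 → local minimum
  f''(7.4641) = -1.1547 < 0 → local maximum

Critical points: x = 4 - 2*sqrt(3) ≈ 0.5359 (local minimum); x = 2*sqrt(3) + 4 ≈ 7.4641 (local maximum)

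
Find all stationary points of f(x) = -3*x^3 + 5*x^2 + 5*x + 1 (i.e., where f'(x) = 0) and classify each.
f'(x) = -9*x^2 + 10*x + 5

Solve f'(x) = 0:
  9*x^2 - 10*x - 5 = 0 has no rational roots; quadratic formula: x = (10 ± √280)/18.
  ⇒ x = 5/9 - sqrt(70)/9 ≈ -0.3741, 5/9 + sqrt(70)/9 ≈ 1.4852

f''(x) = 10 - 18*x
Second-derivative test at each critical point:
  f''(-0.3741) = 16.7332 > 0 → local minimum
  f''(1.4852) = -16.7332 < 0 → local maximum

Critical points: x = 5/9 - sqrt(70)/9 ≈ -0.3741 (local minimum); x = 5/9 + sqrt(70)/9 ≈ 1.4852 (local maximum)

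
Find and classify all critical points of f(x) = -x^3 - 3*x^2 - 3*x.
f'(x) = -3*x^2 - 6*x - 3

Solve f'(x) = 0:
  Factor: -3*x^2 - 6*x - 3 = -3*(x + 1)^2 = 0.
  ⇒ x = -1

f''(x) = -6*x - 6
Second-derivative test at each critical point:
  f''(-1) = 0, so the second-derivative test is inconclusive; use the first-derivative test: f'(-5/4) = -0.1875, f'(-3/4) = -0.1875 — f' is negative on both sides (no sign change) → neither a local maximum nor a local minimum

Critical points: x = -1 (neither)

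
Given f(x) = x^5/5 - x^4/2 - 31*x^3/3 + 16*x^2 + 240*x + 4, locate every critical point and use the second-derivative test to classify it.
f'(x) = x^4 - 2*x^3 - 31*x^2 + 32*x + 240

Solve f'(x) = 0:
  Factor: x^4 - 2*x^3 - 31*x^2 + 32*x + 240 = (x - 5)*(x - 4)*(x + 3)*(x + 4) = 0.
  ⇒ x = -4, -3, 4, 5

f''(x) = 4*x^3 - 6*x^2 - 62*x + 32
Second-derivative test at each critical point:
  f''(-4) = -72 < 0 → local maximum
  f''(-3) = 56 > 0 → local minimum
  f''(4) = -56 < 0 → local maximum
  f''(5) = 72 > 0 → local minimum

Critical points: x = -4 (local maximum); x = -3 (local minimum); x = 4 (local maximum); x = 5 (local minimum)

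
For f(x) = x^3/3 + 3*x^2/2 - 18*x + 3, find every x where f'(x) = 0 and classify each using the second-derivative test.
f'(x) = x^2 + 3*x - 18

Solve f'(x) = 0:
  Factor: x^2 + 3*x - 18 = (x - 3)*(x + 6) = 0.
  ⇒ x = -6, 3

f''(x) = 2*x + 3
Second-derivative test at each critical point:
  f''(-6) = -9 < 0 → local maximum
  f''(3) = 9 > 0 → local minimum

Critical points: x = -6 (local maximum); x = 3 (local minimum)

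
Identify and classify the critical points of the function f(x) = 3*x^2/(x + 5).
f'(x) = 3*x*(x + 10)/(x^2 + 10*x + 25)

Solve f'(x) = 0:
  f'(x) = 3*x*(x + 10)/(x + 5)^2; the denominator is positive wherever f is defined, so f'(x) = 0 ⇔ 3*x^2 + 30*x = 0.
  Factor: 3*x^2 + 30*x = 3*x*(x + 10) = 0.
  ⇒ x = -10, 0

f''(x) = 150/(x^3 + 15*x^2 + 75*x + 125)
Second-derivative test at each critical point:
  f''(-10) = -6/5 < 0 → local maximum
  f''(0) = 6/5 > 0 → local minimum

Critical points: x = -10 (local maximum); x = 0 (local minimum)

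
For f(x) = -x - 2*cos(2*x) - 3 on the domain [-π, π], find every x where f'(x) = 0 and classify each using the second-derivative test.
f'(x) = 4*sin(2*x) - 1

Solve f'(x) = 0 on [-π, π]:
  f'(x) = 0 ⇔ sin(2*x) = 1/4, i.e. 2*x = arcsin(1/4) + 2nπ or 2*x = π − arcsin(1/4) + 2nπ; keep the solutions lying in [-π, π].
  ⇒ x = -pi + asin(1/4)/2 ≈ -3.0153, -pi/2 - asin(1/4)/2 ≈ -1.6971, asin(1/4)/2 ≈ 0.1263, -asin(1/4)/2 + pi/2 ≈ 1.4445

f''(x) = 8*cos(2*x)
Second-derivative test at each critical point:
  f''(-3.0153) = 7.7460 > 0 → local minimum
  f''(-1.6971) = -7.7460 < 0 → local maximum
  f''(0.1263) = 7.7460 > 0 → local minimum
  f''(1.4445) = -7.7460 < 0 → local maximum

Critical points: x = -pi + asin(1/4)/2 ≈ -3.0153 (local minimum); x = -pi/2 - asin(1/4)/2 ≈ -1.6971 (local maximum); x = asin(1/4)/2 ≈ 0.1263 (local minimum); x = -asin(1/4)/2 + pi/2 ≈ 1.4445 (local maximum)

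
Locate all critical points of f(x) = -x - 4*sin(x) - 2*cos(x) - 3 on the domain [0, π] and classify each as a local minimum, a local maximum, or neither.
f'(x) = 2*sin(x) - 4*cos(x) - 1

Solve f'(x) = 0 on [0, π]:
  f'(x) = 0 ⇔ 2*sin(x) - 4*cos(x) = 1. Write the left side as R·cos(x + φ) with R = √((-4)² + (-2)²) = 2*sqrt(5), cos φ = -2*sqrt(5)/5, sin φ = -sqrt(5)/5; then cos(x + φ) = sqrt(5)/10. Solve for x and keep the solutions lying in [0, π].
  ⇒ x = atan((1 + 2*sqrt(19))/(-2 + sqrt(19))) ≈ 1.3327

f''(x) = 4*sin(x) + 2*cos(x)
Second-derivative test at each critical point:
  f''(1.3327) = 4.3589 > 0 → local minimum

Critical points: x = atan((1 + 2*sqrt(19))/(-2 + sqrt(19))) ≈ 1.3327 (local minimum)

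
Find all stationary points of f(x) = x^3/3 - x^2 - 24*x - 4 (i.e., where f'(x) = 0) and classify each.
f'(x) = x^2 - 2*x - 24

Solve f'(x) = 0:
  Factor: x^2 - 2*x - 24 = (x - 6)*(x + 4) = 0.
  ⇒ x = -4, 6

f''(x) = 2*x - 2
Second-derivative test at each critical point:
  f''(-4) = -10 < 0 → local maximum
  f''(6) = 10 > 0 → local minimum

Critical points: x = -4 (local maximum); x = 6 (local minimum)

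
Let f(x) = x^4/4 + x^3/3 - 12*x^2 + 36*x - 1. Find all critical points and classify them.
f'(x) = x^3 + x^2 - 24*x + 36

Solve f'(x) = 0:
  Factor: x^3 + x^2 - 24*x + 36 = (x - 3)*(x - 2)*(x + 6) = 0.
  ⇒ x = -6, 2, 3

f''(x) = 3*x^2 + 2*x - 24
Second-derivative test at each critical point:
  f''(-6) = 72 > 0 → local minimum
  f''(2) = -8 < 0 → local maximum
  f''(3) = 9 > 0 → local minimum

Critical points: x = -6 (local minimum); x = 2 (local maximum); x = 3 (local minimum)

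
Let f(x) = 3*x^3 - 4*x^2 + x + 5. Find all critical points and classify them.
f'(x) = 9*x^2 - 8*x + 1

Solve f'(x) = 0:
  9*x^2 - 8*x + 1 = 0 has no rational roots; quadratic formula: x = (8 ± √28)/18.
  ⇒ x = 4/9 - sqrt(7)/9 ≈ 0.1505, sqrt(7)/9 + 4/9 ≈ 0.7384

f''(x) = 18*x - 8
Second-derivative test at each critical point:
  f''(0.1505) = -5.2915 < 0 → local maximum
  f''(0.7384) = 5.2915 > 0 → local minimum

Critical points: x = 4/9 - sqrt(7)/9 ≈ 0.1505 (local maximum); x = sqrt(7)/9 + 4/9 ≈ 0.7384 (local minimum)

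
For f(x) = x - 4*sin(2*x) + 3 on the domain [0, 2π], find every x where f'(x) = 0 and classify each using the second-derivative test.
f'(x) = 1 - 8*cos(2*x)

Solve f'(x) = 0 on [0, 2π]:
  f'(x) = 0 ⇔ cos(2*x) = 1/8, i.e. 2*x = ±arccos(1/8) + 2nπ; keep the solutions lying in [0, 2π].
  ⇒ x = acos(1/8)/2 ≈ 0.7227, pi - acos(1/8)/2 ≈ 2.4189, acos(1/8)/2 + pi ≈ 3.8643, -acos(1/8)/2 + 2*pi ≈ 5.5605

f''(x) = 16*sin(2*x)
Second-derivative test at each critical point:
  f''(0.7227) = 15.8745 > 0 → local minimum
  f''(2.4189) = -15.8745 < 0 → local maximum
  f''(3.8643) = 15.8745 > 0 → local minimum
  f''(5.5605) = -15.8745 < 0 → local maximum

Critical points: x = acos(1/8)/2 ≈ 0.7227 (local minimum); x = pi - acos(1/8)/2 ≈ 2.4189 (local maximum); x = acos(1/8)/2 + pi ≈ 3.8643 (local minimum); x = -acos(1/8)/2 + 2*pi ≈ 5.5605 (local maximum)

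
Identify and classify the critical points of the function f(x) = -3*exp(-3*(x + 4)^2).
f'(x) = 18*(x + 4)*exp(-3*(x + 4)^2)

Solve f'(x) = 0:
  f'(x) = (18*x + 72)·exp(-3*(x + 4)^2) and exp(-3*(x + 4)^2) > 0 for every x, so f'(x) = 0 ⇔ 18*x + 72 = 0.
  Factor: 18*x + 72 = 18*(x + 4) = 0.
  ⇒ x = -4

f''(x) = 18*(1 - 6*(x + 4)^2)*exp(-3*(x + 4)^2)
Second-derivative test at each critical point:
  f''(-4) = 18 > 0 → local minimum

Critical points: x = -4 (local minimum)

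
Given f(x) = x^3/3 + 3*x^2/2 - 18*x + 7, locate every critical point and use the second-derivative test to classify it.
f'(x) = x^2 + 3*x - 18

Solve f'(x) = 0:
  Factor: x^2 + 3*x - 18 = (x - 3)*(x + 6) = 0.
  ⇒ x = -6, 3

f''(x) = 2*x + 3
Second-derivative test at each critical point:
  f''(-6) = -9 < 0 → local maximum
  f''(3) = 9 > 0 → local minimum

Critical points: x = -6 (local maximum); x = 3 (local minimum)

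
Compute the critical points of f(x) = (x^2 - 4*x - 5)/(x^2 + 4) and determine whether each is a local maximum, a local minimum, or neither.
f'(x) = 2*(2*x^2 + 9*x - 8)/(x^4 + 8*x^2 + 16)

Solve f'(x) = 0:
  f'(x) = 2*(2*x^2 + 9*x - 8)/(x^2 + 4)^2; the denominator is positive wherever f is defined, so f'(x) = 0 ⇔ 4*x^2 + 18*x - 16 = 0.
  Factor: 4*x^2 + 18*x - 16 = 2*(2*x^2 + 9*x - 8); 2*x^2 + 9*x - 8 = 0 has no rational roots; quadratic formula: x = (-9 ± √145)/4.
  ⇒ x = -sqrt(145)/4 - 9/4 ≈ -5.2604, -9/4 + sqrt(145)/4 ≈ 0.7604

f''(x) = 2*(-4*x^3 - 27*x^2 + 48*x + 36)/(x^6 + 12*x^4 + 48*x^2 + 64)
Second-derivative test at each critical point:
  f''(-5.2604) = -0.0240 < 0 → local maximum
  f''(0.7604) = 1.1490 > 0 → local minimum

Critical points: x = -sqrt(145)/4 - 9/4 ≈ -5.2604 (local maximum); x = -9/4 + sqrt(145)/4 ≈ 0.7604 (local minimum)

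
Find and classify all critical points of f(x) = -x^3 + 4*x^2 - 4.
f'(x) = x*(8 - 3*x)

Solve f'(x) = 0:
  Factor: -3*x^2 + 8*x = -x*(3*x - 8) = 0.
  ⇒ x = 0, 8/3

f''(x) = 8 - 6*x
Second-derivative test at each critical point:
  f''(0) = 8 > 0 → local minimum
  f''(8/3) = -8 < 0 → local maximum

Critical points: x = 0 (local minimum); x = 8/3 (local maximum)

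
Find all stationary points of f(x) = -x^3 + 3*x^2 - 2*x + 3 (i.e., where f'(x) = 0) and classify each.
f'(x) = -3*x^2 + 6*x - 2

Solve f'(x) = 0:
  3*x^2 - 6*x + 2 = 0 has no rational roots; quadratic formula: x = (6 ± √12)/6.
  ⇒ x = 1 - sqrt(3)/3 ≈ 0.4226, sqrt(3)/3 + 1 ≈ 1.5774

f''(x) = 6 - 6*x
Second-derivative test at each critical point:
  f''(0.4226) = 3.4641 > 0 → local minimum
  f''(1.5774) = -3.4641 < 0 → local maximum

Critical points: x = 1 - sqrt(3)/3 ≈ 0.4226 (local minimum); x = sqrt(3)/3 + 1 ≈ 1.5774 (local maximum)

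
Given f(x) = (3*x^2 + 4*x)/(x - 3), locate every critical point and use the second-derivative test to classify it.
f'(x) = 3*(x^2 - 6*x - 4)/(x^2 - 6*x + 9)

Solve f'(x) = 0:
  f'(x) = 3*(x^2 - 6*x - 4)/(x - 3)^2; the denominator is positive wherever f is defined, so f'(x) = 0 ⇔ 3*x^2 - 18*x - 12 = 0.
  Factor: 3*x^2 - 18*x - 12 = 3*(x^2 - 6*x - 4); x^2 - 6*x - 4 = 0 has no rational roots; quadratic formula: x = (6 ± √52)/2.
  ⇒ x = 3 - sqrt(13) ≈ -0.6056, 3 + sqrt(13) ≈ 6.6056

f''(x) = 78/(x^3 - 9*x^2 + 27*x - 27)
Second-derivative test at each critical point:
  f''(-0.6056) = -1.6641 < 0 → local maximum
  f''(6.6056) = 1.6641 > 0 → local minimum

Critical points: x = 3 - sqrt(13) ≈ -0.6056 (local maximum); x = 3 + sqrt(13) ≈ 6.6056 (local minimum)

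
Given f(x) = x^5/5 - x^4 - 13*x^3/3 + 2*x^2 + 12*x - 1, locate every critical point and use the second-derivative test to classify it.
f'(x) = x^4 - 4*x^3 - 13*x^2 + 4*x + 12

Solve f'(x) = 0:
  Factor: x^4 - 4*x^3 - 13*x^2 + 4*x + 12 = (x - 6)*(x - 1)*(x + 1)*(x + 2) = 0.
  ⇒ x = -2, -1, 1, 6

f''(x) = 4*x^3 - 12*x^2 - 26*x + 4
Second-derivative test at each critical point:
  f''(-2) = -24 < 0 → local maximum
  f''(-1) = 14 > 0 → local minimum
  f''(1) = -30 < 0 → local maximum
  f''(6) = 280 > 0 → local minimum

Critical points: x = -2 (local maximum); x = -1 (local minimum); x = 1 (local maximum); x = 6 (local minimum)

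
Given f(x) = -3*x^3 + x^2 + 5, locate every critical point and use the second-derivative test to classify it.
f'(x) = x*(2 - 9*x)

Solve f'(x) = 0:
  Factor: -9*x^2 + 2*x = -x*(9*x - 2) = 0.
  ⇒ x = 0, 2/9

f''(x) = 2 - 18*x
Second-derivative test at each critical point:
  f''(0) = 2 > 0 → local minimum
  f''(2/9) = -2 < 0 → local maximum

Critical points: x = 0 (local minimum); x = 2/9 (local maximum)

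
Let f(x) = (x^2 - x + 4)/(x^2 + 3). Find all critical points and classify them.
f'(x) = (x^2 - 2*x - 3)/(x^4 + 6*x^2 + 9)

Solve f'(x) = 0:
  f'(x) = (x - 3)*(x + 1)/(x^2 + 3)^2; the denominator is positive wherever f is defined, so f'(x) = 0 ⇔ x^2 - 2*x - 3 = 0.
  Factor: x^2 - 2*x - 3 = (x - 3)*(x + 1) = 0.
  ⇒ x = -1, 3

f''(x) = 2*(-x^3 + 3*x^2 + 9*x - 3)/(x^6 + 9*x^4 + 27*x^2 + 27)
Second-derivative test at each critical point:
  f''(-1) = -1/4 < 0 → local maximum
  f''(3) = 1/36 > 0 → local minimum

Critical points: x = -1 (local maximum); x = 3 (local minimum)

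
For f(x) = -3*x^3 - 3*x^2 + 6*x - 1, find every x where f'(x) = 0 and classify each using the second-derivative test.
f'(x) = -9*x^2 - 6*x + 6

Solve f'(x) = 0:
  Factor: -9*x^2 - 6*x + 6 = -3*(3*x^2 + 2*x - 2); 3*x^2 + 2*x - 2 = 0 has no rational roots; quadratic formula: x = (-2 ± √28)/6.
  ⇒ x = -sqrt(7)/3 - 1/3 ≈ -1.2153, -1/3 + sqrt(7)/3 ≈ 0.5486

f''(x) = -18*x - 6
Second-derivative test at each critical point:
  f''(-1.2153) = 15.8745 > 0 → local minimum
  f''(0.5486) = -15.8745 < 0 → local maximum

Critical points: x = -sqrt(7)/3 - 1/3 ≈ -1.2153 (local minimum); x = -1/3 + sqrt(7)/3 ≈ 0.5486 (local maximum)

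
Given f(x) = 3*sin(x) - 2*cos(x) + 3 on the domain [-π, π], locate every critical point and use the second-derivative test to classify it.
f'(x) = 2*sin(x) + 3*cos(x)

Solve f'(x) = 0 on [-π, π]:
  f'(x) = 0 ⇔ 3*cos(x) = -2*sin(x) ⇔ tan(x) = -3/2, i.e. x = arctan(-3/2) + nπ; keep the solutions lying in [-π, π].
  ⇒ x = -atan(3/2) ≈ -0.9828, pi - atan(3/2) ≈ 2.1588

f''(x) = -3*sin(x) + 2*cos(x)
Second-derivative test at each critical point:
  f''(-0.9828) = 3.6056 > 0 → local minimum
  f''(2.1588) = -3.6056 < 0 → local maximum

Critical points: x = -atan(3/2) ≈ -0.9828 (local minimum); x = pi - atan(3/2) ≈ 2.1588 (local maximum)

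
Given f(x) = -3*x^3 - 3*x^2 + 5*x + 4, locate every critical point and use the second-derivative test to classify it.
f'(x) = -9*x^2 - 6*x + 5

Solve f'(x) = 0:
  9*x^2 + 6*x - 5 = 0 has no rational roots; quadratic formula: x = (-6 ± √216)/18.
  ⇒ x = -sqrt(6)/3 - 1/3 ≈ -1.1498, -1/3 + sqrt(6)/3 ≈ 0.4832

f''(x) = -18*x - 6
Second-derivative test at each critical point:
  f''(-1.1498) = 14.6969 > 0 → local minimum
  f''(0.4832) = -14.6969 < 0 → local maximum

Critical points: x = -sqrt(6)/3 - 1/3 ≈ -1.1498 (local minimum); x = -1/3 + sqrt(6)/3 ≈ 0.4832 (local maximum)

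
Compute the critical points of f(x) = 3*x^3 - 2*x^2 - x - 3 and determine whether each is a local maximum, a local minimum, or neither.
f'(x) = 9*x^2 - 4*x - 1

Solve f'(x) = 0:
  9*x^2 - 4*x - 1 = 0 has no rational roots; quadratic formula: x = (4 ± √52)/18.
  ⇒ x = 2/9 - sqrt(13)/9 ≈ -0.1784, 2/9 + sqrt(13)/9 ≈ 0.6228

f''(x) = 18*x - 4
Second-derivative test at each critical point:
  f''(-0.1784) = -7.2111 < 0 → local maximum
  f''(0.6228) = 7.2111 > 0 → local minimum

Critical points: x = 2/9 - sqrt(13)/9 ≈ -0.1784 (local maximum); x = 2/9 + sqrt(13)/9 ≈ 0.6228 (local minimum)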